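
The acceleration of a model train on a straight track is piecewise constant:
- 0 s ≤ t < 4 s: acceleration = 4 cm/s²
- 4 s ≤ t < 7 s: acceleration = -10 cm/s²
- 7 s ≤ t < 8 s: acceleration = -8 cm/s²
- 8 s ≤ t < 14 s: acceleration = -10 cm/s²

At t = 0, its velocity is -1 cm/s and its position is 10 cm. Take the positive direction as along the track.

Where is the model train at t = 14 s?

On each constant-a segment, Δv = aΔt and Δx = v₀Δt + ½aΔt²; chain segment to segment.
0–4 s: v starts -1 cm/s; Δx = -1·4 + ½·4·4² = 28 cm; v ends 15 cm/s.
4–7 s: v starts 15 cm/s; Δx = 15·3 + ½·-10·3² = 0 cm; v ends -15 cm/s.
7–8 s: v starts -15 cm/s; Δx = -15·1 + ½·-8·1² = -19 cm; v ends -23 cm/s.
8–14 s: v starts -23 cm/s; Δx = -23·6 + ½·-10·6² = -318 cm; v ends -83 cm/s.
x(14) = 10 + Σ Δx = -299 cm.

-299 cm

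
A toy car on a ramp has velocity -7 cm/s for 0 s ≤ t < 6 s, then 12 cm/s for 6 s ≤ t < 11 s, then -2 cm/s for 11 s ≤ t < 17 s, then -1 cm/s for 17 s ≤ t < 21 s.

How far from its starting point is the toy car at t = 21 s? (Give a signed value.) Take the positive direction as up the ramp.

Displacement is the signed area under the v-t curve.
0–6 s: -7 × 6 = -42 cm
6–11 s: 12 × 5 = 60 cm
11–17 s: -2 × 6 = -12 cm
17–21 s: -1 × 4 = -4 cm
Net displacement = 2 cm

2 cm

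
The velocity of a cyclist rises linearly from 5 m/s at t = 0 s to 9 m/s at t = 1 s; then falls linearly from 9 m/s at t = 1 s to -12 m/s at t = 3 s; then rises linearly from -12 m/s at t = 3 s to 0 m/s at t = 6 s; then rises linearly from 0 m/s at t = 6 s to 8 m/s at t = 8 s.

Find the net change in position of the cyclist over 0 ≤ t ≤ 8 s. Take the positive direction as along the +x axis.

Displacement is the signed area under the v-t curve.
0–1 s: ½(5 + 9)(1) = 7 m
1–3 s: ½(9 + -12)(2) = -3 m
3–6 s: ½(-12 + 0)(3) = -18 m
6–8 s: ½(0 + 8)(2) = 8 m
Net displacement = -6 m

-6 m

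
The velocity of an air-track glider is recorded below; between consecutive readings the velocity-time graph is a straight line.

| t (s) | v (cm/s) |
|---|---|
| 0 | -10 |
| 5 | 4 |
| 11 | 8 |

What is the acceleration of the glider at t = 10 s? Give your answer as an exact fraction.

Acceleration is the slope of the v-t graph on 5–11 s: (8 − 4)/(11 − 5) = 2/3 cm/s².

2/3 cm/s²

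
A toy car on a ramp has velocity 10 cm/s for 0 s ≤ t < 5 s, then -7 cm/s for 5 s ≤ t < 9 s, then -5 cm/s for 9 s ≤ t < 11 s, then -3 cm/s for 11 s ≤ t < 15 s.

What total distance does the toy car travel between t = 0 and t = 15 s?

100 cm

Total distance travelled is ∫|v| dt — sum the magnitudes of each area piece.
0–5 s: |10| × 5 = 50 cm
5–9 s: |-7| × 4 = 28 cm
9–11 s: |-5| × 2 = 10 cm
11–15 s: |-3| × 4 = 12 cm
Total distance = 100 cm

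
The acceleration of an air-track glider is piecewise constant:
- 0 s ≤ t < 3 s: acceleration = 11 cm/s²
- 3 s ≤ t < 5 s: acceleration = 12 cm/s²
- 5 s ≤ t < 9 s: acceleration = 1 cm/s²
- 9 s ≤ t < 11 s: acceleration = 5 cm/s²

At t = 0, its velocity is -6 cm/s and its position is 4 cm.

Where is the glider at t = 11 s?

On each constant-a segment, Δv = aΔt and Δx = v₀Δt + ½aΔt²; chain segment to segment.
0–3 s: v starts -6 cm/s; Δx = -6·3 + ½·11·3² = 31.5 cm; v ends 27 cm/s.
3–5 s: v starts 27 cm/s; Δx = 27·2 + ½·12·2² = 78 cm; v ends 51 cm/s.
5–9 s: v starts 51 cm/s; Δx = 51·4 + ½·1·4² = 212 cm; v ends 55 cm/s.
9–11 s: v starts 55 cm/s; Δx = 55·2 + ½·5·2² = 120 cm; v ends 65 cm/s.
x(11) = 4 + Σ Δx = 445.5 cm.

445.5 cm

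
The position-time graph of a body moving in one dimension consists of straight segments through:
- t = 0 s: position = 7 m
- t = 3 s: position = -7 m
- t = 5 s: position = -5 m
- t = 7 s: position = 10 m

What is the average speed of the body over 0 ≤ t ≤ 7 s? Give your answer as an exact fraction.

31/7 m/s

Average speed = (total path length)/(elapsed time); on a piecewise-linear x-t graph the path length is Σ|Δx|.
0–3 s: |Δx| = |-7 − 7| = 14 m
3–5 s: |Δx| = |-5 − -7| = 2 m
5–7 s: |Δx| = |10 − -5| = 15 m
Total path = 31 m; average speed = 31/7 = 31/7 m/s.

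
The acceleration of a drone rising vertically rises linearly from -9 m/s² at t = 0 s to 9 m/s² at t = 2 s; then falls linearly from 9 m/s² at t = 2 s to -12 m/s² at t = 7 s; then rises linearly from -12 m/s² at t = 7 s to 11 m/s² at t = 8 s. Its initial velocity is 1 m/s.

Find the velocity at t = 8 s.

-7 m/s

Δv equals the area under the a-t graph; then v = v₀ + Δv.
0–2 s: ½(-9 + 9)(2) = 0 m/s
2–7 s: ½(9 + -12)(5) = -7.5 m/s
7–8 s: ½(-12 + 11)(1) = -0.5 m/s
Δv = -8 m/s, so v(8) = 1 + (-8) = -7 m/s.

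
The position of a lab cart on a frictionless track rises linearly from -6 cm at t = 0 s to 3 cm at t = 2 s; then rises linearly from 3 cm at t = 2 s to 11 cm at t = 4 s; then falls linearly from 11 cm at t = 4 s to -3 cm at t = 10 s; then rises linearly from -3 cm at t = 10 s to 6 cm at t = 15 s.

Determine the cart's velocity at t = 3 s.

4 cm/s

Velocity is the slope of the x-t graph on 2–4 s: (11 − 3)/(4 − 2) = 4 cm/s.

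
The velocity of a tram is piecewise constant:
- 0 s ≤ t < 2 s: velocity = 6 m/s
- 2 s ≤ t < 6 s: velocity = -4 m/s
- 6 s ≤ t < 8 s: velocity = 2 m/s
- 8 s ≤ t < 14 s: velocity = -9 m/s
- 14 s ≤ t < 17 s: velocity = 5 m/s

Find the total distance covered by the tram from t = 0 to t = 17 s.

Total distance travelled is ∫|v| dt — sum the magnitudes of each area piece.
0–2 s: |6| × 2 = 12 m
2–6 s: |-4| × 4 = 16 m
6–8 s: |2| × 2 = 4 m
8–14 s: |-9| × 6 = 54 m
14–17 s: |5| × 3 = 15 m
Total distance = 101 m

101 m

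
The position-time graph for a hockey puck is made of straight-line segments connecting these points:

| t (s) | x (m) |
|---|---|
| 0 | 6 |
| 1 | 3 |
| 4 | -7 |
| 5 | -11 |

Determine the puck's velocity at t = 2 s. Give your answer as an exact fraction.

-10/3 m/s

Velocity is the slope of the x-t graph on 1–4 s: (-7 − 3)/(4 − 1) = -10/3 m/s.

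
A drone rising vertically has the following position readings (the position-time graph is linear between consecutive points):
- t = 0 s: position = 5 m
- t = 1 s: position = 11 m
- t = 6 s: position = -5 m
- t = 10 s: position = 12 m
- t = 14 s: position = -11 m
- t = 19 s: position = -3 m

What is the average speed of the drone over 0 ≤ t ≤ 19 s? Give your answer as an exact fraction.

Average speed = (total path length)/(elapsed time); on a piecewise-linear x-t graph the path length is Σ|Δx|.
0–1 s: |Δx| = |11 − 5| = 6 m
1–6 s: |Δx| = |-5 − 11| = 16 m
6–10 s: |Δx| = |12 − -5| = 17 m
10–14 s: |Δx| = |-11 − 12| = 23 m
14–19 s: |Δx| = |-3 − -11| = 8 m
Total path = 70 m; average speed = 70/19 = 70/19 m/s.

70/19 m/s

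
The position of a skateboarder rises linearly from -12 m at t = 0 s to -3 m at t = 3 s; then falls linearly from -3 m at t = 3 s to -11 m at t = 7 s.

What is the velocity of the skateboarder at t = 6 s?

Velocity is the slope of the x-t graph on 3–7 s: (-11 − -3)/(7 − 3) = -2 m/s.

-2 m/s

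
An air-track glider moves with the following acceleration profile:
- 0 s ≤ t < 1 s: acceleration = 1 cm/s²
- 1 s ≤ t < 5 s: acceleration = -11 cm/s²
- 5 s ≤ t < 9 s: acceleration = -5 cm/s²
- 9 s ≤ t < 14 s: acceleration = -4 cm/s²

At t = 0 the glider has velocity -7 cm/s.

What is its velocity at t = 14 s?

-90 cm/s

Δv equals the area under the a-t graph; then v = v₀ + Δv.
0–1 s: 1 × 1 = 1 cm/s
1–5 s: -11 × 4 = -44 cm/s
5–9 s: -5 × 4 = -20 cm/s
9–14 s: -4 × 5 = -20 cm/s
Δv = -83 cm/s, so v(14) = -7 + (-83) = -90 cm/s.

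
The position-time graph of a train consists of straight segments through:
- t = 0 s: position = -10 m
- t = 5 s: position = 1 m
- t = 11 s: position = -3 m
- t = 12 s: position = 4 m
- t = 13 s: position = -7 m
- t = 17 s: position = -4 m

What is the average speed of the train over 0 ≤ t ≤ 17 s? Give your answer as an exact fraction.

36/17 m/s

Average speed = (total path length)/(elapsed time); on a piecewise-linear x-t graph the path length is Σ|Δx|.
0–5 s: |Δx| = |1 − -10| = 11 m
5–11 s: |Δx| = |-3 − 1| = 4 m
11–12 s: |Δx| = |4 − -3| = 7 m
12–13 s: |Δx| = |-7 − 4| = 11 m
13–17 s: |Δx| = |-4 − -7| = 3 m
Total path = 36 m; average speed = 36/17 = 36/17 m/s.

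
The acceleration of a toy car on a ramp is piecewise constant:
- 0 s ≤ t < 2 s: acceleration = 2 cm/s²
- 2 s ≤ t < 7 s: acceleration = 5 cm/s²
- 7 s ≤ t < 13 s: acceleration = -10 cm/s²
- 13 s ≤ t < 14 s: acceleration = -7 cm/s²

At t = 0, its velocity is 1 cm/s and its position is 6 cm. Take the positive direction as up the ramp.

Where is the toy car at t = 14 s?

66 cm

On each constant-a segment, Δv = aΔt and Δx = v₀Δt + ½aΔt²; chain segment to segment.
0–2 s: v starts 1 cm/s; Δx = 1·2 + ½·2·2² = 6 cm; v ends 5 cm/s.
2–7 s: v starts 5 cm/s; Δx = 5·5 + ½·5·5² = 87.5 cm; v ends 30 cm/s.
7–13 s: v starts 30 cm/s; Δx = 30·6 + ½·-10·6² = 0 cm; v ends -30 cm/s.
13–14 s: v starts -30 cm/s; Δx = -30·1 + ½·-7·1² = -33.5 cm; v ends -37 cm/s.
x(14) = 6 + Σ Δx = 66 cm.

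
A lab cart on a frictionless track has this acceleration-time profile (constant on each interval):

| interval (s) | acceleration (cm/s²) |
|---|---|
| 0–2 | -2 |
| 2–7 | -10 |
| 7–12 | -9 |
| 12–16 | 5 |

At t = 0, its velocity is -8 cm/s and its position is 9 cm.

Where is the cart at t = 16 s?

-1006.5 cm

On each constant-a segment, Δv = aΔt and Δx = v₀Δt + ½aΔt²; chain segment to segment.
0–2 s: v starts -8 cm/s; Δx = -8·2 + ½·-2·2² = -20 cm; v ends -12 cm/s.
2–7 s: v starts -12 cm/s; Δx = -12·5 + ½·-10·5² = -185 cm; v ends -62 cm/s.
7–12 s: v starts -62 cm/s; Δx = -62·5 + ½·-9·5² = -422.5 cm; v ends -107 cm/s.
12–16 s: v starts -107 cm/s; Δx = -107·4 + ½·5·4² = -388 cm; v ends -87 cm/s.
x(16) = 9 + Σ Δx = -1006.5 cm.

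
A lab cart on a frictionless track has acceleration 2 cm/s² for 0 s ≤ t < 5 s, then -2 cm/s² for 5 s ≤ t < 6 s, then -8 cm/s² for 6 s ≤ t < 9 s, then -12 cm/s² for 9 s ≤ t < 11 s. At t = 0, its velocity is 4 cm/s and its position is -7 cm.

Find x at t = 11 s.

3 cm

On each constant-a segment, Δv = aΔt and Δx = v₀Δt + ½aΔt²; chain segment to segment.
0–5 s: v starts 4 cm/s; Δx = 4·5 + ½·2·5² = 45 cm; v ends 14 cm/s.
5–6 s: v starts 14 cm/s; Δx = 14·1 + ½·-2·1² = 13 cm; v ends 12 cm/s.
6–9 s: v starts 12 cm/s; Δx = 12·3 + ½·-8·3² = 0 cm; v ends -12 cm/s.
9–11 s: v starts -12 cm/s; Δx = -12·2 + ½·-12·2² = -48 cm; v ends -36 cm/s.
x(11) = -7 + Σ Δx = 3 cm.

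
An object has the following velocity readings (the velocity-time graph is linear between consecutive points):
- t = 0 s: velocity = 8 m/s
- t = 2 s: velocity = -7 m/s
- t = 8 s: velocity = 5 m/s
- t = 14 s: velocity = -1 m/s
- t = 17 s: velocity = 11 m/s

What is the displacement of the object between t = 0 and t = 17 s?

Net displacement equals the area under the velocity-time graph (areas below the axis count negative).
0–2 s: ½(8 + -7)(2) = 1 m
2–8 s: ½(-7 + 5)(6) = -6 m
8–14 s: ½(5 + -1)(6) = 12 m
14–17 s: ½(-1 + 11)(3) = 15 m
Net displacement = 22 m

22 m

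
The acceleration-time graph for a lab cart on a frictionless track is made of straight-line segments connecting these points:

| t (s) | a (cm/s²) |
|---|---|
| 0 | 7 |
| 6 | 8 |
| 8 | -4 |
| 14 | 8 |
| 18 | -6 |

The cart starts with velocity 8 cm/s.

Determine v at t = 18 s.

73 cm/s

Δv equals the area under the a-t graph; then v = v₀ + Δv.
0–6 s: ½(7 + 8)(6) = 45 cm/s
6–8 s: ½(8 + -4)(2) = 4 cm/s
8–14 s: ½(-4 + 8)(6) = 12 cm/s
14–18 s: ½(8 + -6)(4) = 4 cm/s
Δv = 65 cm/s, so v(18) = 8 + (65) = 73 cm/s.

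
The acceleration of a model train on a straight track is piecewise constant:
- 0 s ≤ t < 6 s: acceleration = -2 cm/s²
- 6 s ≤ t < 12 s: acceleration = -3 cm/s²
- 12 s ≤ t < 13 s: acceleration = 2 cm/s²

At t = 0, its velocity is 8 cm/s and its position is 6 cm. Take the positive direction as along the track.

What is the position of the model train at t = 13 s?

On each constant-a segment, Δv = aΔt and Δx = v₀Δt + ½aΔt²; chain segment to segment.
0–6 s: v starts 8 cm/s; Δx = 8·6 + ½·-2·6² = 12 cm; v ends -4 cm/s.
6–12 s: v starts -4 cm/s; Δx = -4·6 + ½·-3·6² = -78 cm; v ends -22 cm/s.
12–13 s: v starts -22 cm/s; Δx = -22·1 + ½·2·1² = -21 cm; v ends -20 cm/s.
x(13) = 6 + Σ Δx = -81 cm.

-81 cm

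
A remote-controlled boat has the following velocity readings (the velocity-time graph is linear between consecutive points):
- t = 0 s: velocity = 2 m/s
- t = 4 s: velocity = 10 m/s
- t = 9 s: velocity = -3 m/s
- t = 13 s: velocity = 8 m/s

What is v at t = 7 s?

On 4–9 s the graph is linear from 10 to -3 m/s: v(7) = 10 + (-3 − 10)·(7 − 4)/(9 − 4) = 2.2 m/s.

2.2 m/s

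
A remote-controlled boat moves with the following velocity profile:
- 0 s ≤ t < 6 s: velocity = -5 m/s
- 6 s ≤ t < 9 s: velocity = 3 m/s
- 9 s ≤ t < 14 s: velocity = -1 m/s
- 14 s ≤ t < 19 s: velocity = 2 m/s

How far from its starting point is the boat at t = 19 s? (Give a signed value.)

Net displacement equals the area under the velocity-time graph (areas below the axis count negative).
0–6 s: -5 × 6 = -30 m
6–9 s: 3 × 3 = 9 m
9–14 s: -1 × 5 = -5 m
14–19 s: 2 × 5 = 10 m
Net displacement = -16 m

-16 m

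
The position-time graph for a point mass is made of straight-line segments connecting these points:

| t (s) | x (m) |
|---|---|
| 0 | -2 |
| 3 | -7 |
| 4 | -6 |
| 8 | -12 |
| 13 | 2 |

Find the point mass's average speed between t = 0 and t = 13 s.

Average speed = (total path length)/(elapsed time); on a piecewise-linear x-t graph the path length is Σ|Δx|.
0–3 s: |Δx| = |-7 − -2| = 5 m
3–4 s: |Δx| = |-6 − -7| = 1 m
4–8 s: |Δx| = |-12 − -6| = 6 m
8–13 s: |Δx| = |2 − -12| = 14 m
Total path = 26 m; average speed = 26/13 = 2 m/s.

2 m/s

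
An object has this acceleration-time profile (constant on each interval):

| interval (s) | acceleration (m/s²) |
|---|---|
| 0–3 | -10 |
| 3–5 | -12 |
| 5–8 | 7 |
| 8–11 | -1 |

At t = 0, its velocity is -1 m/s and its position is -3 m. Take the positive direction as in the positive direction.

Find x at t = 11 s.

-377 m

On each constant-a segment, Δv = aΔt and Δx = v₀Δt + ½aΔt²; chain segment to segment.
0–3 s: v starts -1 m/s; Δx = -1·3 + ½·-10·3² = -48 m; v ends -31 m/s.
3–5 s: v starts -31 m/s; Δx = -31·2 + ½·-12·2² = -86 m; v ends -55 m/s.
5–8 s: v starts -55 m/s; Δx = -55·3 + ½·7·3² = -133.5 m; v ends -34 m/s.
8–11 s: v starts -34 m/s; Δx = -34·3 + ½·-1·3² = -106.5 m; v ends -37 m/s.
x(11) = -3 + Σ Δx = -377 m.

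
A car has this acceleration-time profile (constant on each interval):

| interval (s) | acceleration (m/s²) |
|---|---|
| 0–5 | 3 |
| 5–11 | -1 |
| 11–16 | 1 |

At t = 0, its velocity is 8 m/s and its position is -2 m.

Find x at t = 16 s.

293 m

On each constant-a segment, Δv = aΔt and Δx = v₀Δt + ½aΔt²; chain segment to segment.
0–5 s: v starts 8 m/s; Δx = 8·5 + ½·3·5² = 77.5 m; v ends 23 m/s.
5–11 s: v starts 23 m/s; Δx = 23·6 + ½·-1·6² = 120 m; v ends 17 m/s.
11–16 s: v starts 17 m/s; Δx = 17·5 + ½·1·5² = 97.5 m; v ends 22 m/s.
x(16) = -2 + Σ Δx = 293 m.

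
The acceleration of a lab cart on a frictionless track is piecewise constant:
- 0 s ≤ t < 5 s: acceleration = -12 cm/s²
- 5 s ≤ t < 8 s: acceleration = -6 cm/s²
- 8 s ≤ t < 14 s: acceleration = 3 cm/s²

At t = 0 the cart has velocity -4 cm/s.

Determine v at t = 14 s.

Δv equals the area under the a-t graph; then v = v₀ + Δv.
0–5 s: -12 × 5 = -60 cm/s
5–8 s: -6 × 3 = -18 cm/s
8–14 s: 3 × 6 = 18 cm/s
Δv = -60 cm/s, so v(14) = -4 + (-60) = -64 cm/s.

-64 cm/s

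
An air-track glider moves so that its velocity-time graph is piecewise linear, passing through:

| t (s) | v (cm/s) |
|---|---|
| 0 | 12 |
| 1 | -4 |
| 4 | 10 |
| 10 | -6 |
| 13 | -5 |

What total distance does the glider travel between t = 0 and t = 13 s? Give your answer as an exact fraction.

Total distance travelled is ∫|v| dt — sum the magnitudes of each area piece.
0–1 s: v = 0 at t = 0.75 s; triangle areas 4.5 + 0.5 = 5 cm
1–4 s: v = 0 at t = 13/7 s; triangle areas 12/7 + 75/7 = 87/7 cm
4–10 s: v = 0 at t = 7.75 s; triangle areas 18.75 + 6.75 = 25.5 cm
10–13 s: |½(-6 + -5)(3)| = 16.5 cm
Total distance = 416/7 cm

416/7 cm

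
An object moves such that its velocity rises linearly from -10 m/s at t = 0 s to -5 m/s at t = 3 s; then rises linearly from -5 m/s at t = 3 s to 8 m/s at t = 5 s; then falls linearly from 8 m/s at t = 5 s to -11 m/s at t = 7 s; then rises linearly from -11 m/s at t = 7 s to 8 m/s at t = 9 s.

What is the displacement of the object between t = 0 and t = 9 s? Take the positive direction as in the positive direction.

Displacement is the signed area under the v-t curve.
0–3 s: ½(-10 + -5)(3) = -22.5 m
3–5 s: ½(-5 + 8)(2) = 3 m
5–7 s: ½(8 + -11)(2) = -3 m
7–9 s: ½(-11 + 8)(2) = -3 m
Net displacement = -25.5 m

-25.5 m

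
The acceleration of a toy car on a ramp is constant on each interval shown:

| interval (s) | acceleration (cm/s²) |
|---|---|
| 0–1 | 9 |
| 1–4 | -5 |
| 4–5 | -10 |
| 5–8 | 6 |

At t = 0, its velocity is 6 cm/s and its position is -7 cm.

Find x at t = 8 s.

On each constant-a segment, Δv = aΔt and Δx = v₀Δt + ½aΔt²; chain segment to segment.
0–1 s: v starts 6 cm/s; Δx = 6·1 + ½·9·1² = 10.5 cm; v ends 15 cm/s.
1–4 s: v starts 15 cm/s; Δx = 15·3 + ½·-5·3² = 22.5 cm; v ends 0 cm/s.
4–5 s: v starts 0 cm/s; Δx = 0·1 + ½·-10·1² = -5 cm; v ends -10 cm/s.
5–8 s: v starts -10 cm/s; Δx = -10·3 + ½·6·3² = -3 cm; v ends 8 cm/s.
x(8) = -7 + Σ Δx = 18 cm.

18 cm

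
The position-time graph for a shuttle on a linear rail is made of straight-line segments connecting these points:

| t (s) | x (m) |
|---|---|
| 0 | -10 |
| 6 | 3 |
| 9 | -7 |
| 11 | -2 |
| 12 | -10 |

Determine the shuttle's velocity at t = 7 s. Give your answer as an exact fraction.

Velocity is the slope of the x-t graph on 6–9 s: (-7 − 3)/(9 − 6) = -10/3 m/s.

-10/3 m/s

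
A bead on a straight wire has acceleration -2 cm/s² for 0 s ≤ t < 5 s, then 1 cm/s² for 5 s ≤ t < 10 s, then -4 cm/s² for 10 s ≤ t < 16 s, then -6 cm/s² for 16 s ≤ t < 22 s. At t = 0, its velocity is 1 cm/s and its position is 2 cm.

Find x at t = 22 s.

On each constant-a segment, Δv = aΔt and Δx = v₀Δt + ½aΔt²; chain segment to segment.
0–5 s: v starts 1 cm/s; Δx = 1·5 + ½·-2·5² = -20 cm; v ends -9 cm/s.
5–10 s: v starts -9 cm/s; Δx = -9·5 + ½·1·5² = -32.5 cm; v ends -4 cm/s.
10–16 s: v starts -4 cm/s; Δx = -4·6 + ½·-4·6² = -96 cm; v ends -28 cm/s.
16–22 s: v starts -28 cm/s; Δx = -28·6 + ½·-6·6² = -276 cm; v ends -64 cm/s.
x(22) = 2 + Σ Δx = -422.5 cm.

-422.5 cm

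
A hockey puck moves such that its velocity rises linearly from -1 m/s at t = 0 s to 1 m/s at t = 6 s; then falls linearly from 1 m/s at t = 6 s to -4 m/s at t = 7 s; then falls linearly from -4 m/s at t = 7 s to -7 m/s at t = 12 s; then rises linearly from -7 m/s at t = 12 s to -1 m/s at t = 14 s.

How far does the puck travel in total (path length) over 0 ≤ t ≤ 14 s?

40.2 m

Distance (not displacement) is the total path length: add the absolute areas under v-t.
0–6 s: v = 0 at t = 3 s; triangle areas 1.5 + 1.5 = 3 m
6–7 s: v = 0 at t = 6.2 s; triangle areas 0.1 + 1.6 = 1.7 m
7–12 s: |½(-4 + -7)(5)| = 27.5 m
12–14 s: |½(-7 + -1)(2)| = 8 m
Total distance = 40.2 m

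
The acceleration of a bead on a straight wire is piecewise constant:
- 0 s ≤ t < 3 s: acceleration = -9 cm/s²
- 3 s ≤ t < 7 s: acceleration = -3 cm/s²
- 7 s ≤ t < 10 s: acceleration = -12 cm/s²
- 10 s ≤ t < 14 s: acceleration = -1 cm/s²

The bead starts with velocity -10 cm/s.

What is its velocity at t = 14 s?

-89 cm/s

Δv equals the area under the a-t graph; then v = v₀ + Δv.
0–3 s: -9 × 3 = -27 cm/s
3–7 s: -3 × 4 = -12 cm/s
7–10 s: -12 × 3 = -36 cm/s
10–14 s: -1 × 4 = -4 cm/s
Δv = -79 cm/s, so v(14) = -10 + (-79) = -89 cm/s.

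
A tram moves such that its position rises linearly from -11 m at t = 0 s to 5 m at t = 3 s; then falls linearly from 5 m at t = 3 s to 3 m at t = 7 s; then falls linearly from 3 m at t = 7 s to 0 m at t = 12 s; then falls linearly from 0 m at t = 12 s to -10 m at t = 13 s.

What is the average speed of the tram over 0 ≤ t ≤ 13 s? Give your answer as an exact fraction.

Average speed = (total path length)/(elapsed time); on a piecewise-linear x-t graph the path length is Σ|Δx|.
0–3 s: |Δx| = |5 − -11| = 16 m
3–7 s: |Δx| = |3 − 5| = 2 m
7–12 s: |Δx| = |0 − 3| = 3 m
12–13 s: |Δx| = |-10 − 0| = 10 m
Total path = 31 m; average speed = 31/13 = 31/13 m/s.

31/13 m/s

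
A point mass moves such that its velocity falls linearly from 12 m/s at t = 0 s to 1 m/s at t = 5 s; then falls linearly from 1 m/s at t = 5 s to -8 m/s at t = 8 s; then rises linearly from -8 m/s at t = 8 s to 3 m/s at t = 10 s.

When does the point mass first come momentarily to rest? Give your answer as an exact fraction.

v changes sign on 5–8 s (from 1 to -8); the graph is linear there, so v = 0 at t = 5 + (-1)·(8 − 5)/(-8 − 1) = 16/3 s.

t = 16/3 s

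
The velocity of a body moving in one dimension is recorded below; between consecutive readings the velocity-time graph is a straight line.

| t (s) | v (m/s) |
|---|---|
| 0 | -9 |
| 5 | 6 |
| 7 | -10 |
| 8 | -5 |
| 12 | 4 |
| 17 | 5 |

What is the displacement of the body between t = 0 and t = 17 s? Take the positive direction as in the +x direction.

1.5 m

Net displacement equals the area under the velocity-time graph (areas below the axis count negative).
0–5 s: ½(-9 + 6)(5) = -7.5 m
5–7 s: ½(6 + -10)(2) = -4 m
7–8 s: ½(-10 + -5)(1) = -7.5 m
8–12 s: ½(-5 + 4)(4) = -2 m
12–17 s: ½(4 + 5)(5) = 22.5 m
Net displacement = 1.5 m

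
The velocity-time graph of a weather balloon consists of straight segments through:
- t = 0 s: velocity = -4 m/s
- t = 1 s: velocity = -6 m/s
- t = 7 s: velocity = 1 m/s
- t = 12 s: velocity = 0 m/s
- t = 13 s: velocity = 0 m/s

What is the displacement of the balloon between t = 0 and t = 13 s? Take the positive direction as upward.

Displacement is the signed area under the v-t curve.
0–1 s: ½(-4 + -6)(1) = -5 m
1–7 s: ½(-6 + 1)(6) = -15 m
7–12 s: ½(1 + 0)(5) = 2.5 m
12–13 s: 0 × 1 = 0 m
Net displacement = -17.5 m

-17.5 m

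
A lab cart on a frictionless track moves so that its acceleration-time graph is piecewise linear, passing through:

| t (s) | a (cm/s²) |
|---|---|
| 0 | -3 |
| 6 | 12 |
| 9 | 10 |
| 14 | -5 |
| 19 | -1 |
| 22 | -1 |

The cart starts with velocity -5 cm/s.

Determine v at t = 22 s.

49.5 cm/s

Δv equals the area under the a-t graph; then v = v₀ + Δv.
0–6 s: ½(-3 + 12)(6) = 27 cm/s
6–9 s: ½(12 + 10)(3) = 33 cm/s
9–14 s: ½(10 + -5)(5) = 12.5 cm/s
14–19 s: ½(-5 + -1)(5) = -15 cm/s
19–22 s: -1 × 3 = -3 cm/s
Δv = 54.5 cm/s, so v(22) = -5 + (54.5) = 49.5 cm/s.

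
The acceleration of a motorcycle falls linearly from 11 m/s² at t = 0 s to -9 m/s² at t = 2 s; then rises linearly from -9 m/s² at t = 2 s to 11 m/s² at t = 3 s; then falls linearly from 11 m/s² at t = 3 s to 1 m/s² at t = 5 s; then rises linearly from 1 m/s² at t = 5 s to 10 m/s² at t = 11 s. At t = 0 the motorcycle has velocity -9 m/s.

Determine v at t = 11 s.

39 m/s

Δv equals the area under the a-t graph; then v = v₀ + Δv.
0–2 s: ½(11 + -9)(2) = 2 m/s
2–3 s: ½(-9 + 11)(1) = 1 m/s
3–5 s: ½(11 + 1)(2) = 12 m/s
5–11 s: ½(1 + 10)(6) = 33 m/s
Δv = 48 m/s, so v(11) = -9 + (48) = 39 m/s.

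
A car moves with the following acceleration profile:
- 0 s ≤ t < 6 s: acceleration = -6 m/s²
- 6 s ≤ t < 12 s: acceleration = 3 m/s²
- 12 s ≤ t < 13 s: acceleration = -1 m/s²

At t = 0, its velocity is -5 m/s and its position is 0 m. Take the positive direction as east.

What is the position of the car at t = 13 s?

-353.5 m

On each constant-a segment, Δv = aΔt and Δx = v₀Δt + ½aΔt²; chain segment to segment.
0–6 s: v starts -5 m/s; Δx = -5·6 + ½·-6·6² = -138 m; v ends -41 m/s.
6–12 s: v starts -41 m/s; Δx = -41·6 + ½·3·6² = -192 m; v ends -23 m/s.
12–13 s: v starts -23 m/s; Δx = -23·1 + ½·-1·1² = -23.5 m; v ends -24 m/s.
x(13) = 0 + Σ Δx = -353.5 m.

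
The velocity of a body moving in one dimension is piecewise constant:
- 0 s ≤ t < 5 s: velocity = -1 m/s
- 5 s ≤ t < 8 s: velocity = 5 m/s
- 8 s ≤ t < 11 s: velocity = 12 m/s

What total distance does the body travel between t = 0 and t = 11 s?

56 m

Distance (not displacement) is the total path length: add the absolute areas under v-t.
0–5 s: |-1| × 5 = 5 m
5–8 s: |5| × 3 = 15 m
8–11 s: |12| × 3 = 36 m
Total distance = 56 m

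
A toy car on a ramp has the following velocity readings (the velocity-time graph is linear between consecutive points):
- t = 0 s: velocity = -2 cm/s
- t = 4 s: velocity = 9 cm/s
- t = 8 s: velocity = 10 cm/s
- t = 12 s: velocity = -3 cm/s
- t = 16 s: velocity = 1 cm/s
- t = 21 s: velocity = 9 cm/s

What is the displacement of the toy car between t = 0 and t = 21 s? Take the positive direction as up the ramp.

Displacement is the signed area under the v-t curve.
0–4 s: ½(-2 + 9)(4) = 14 cm
4–8 s: ½(9 + 10)(4) = 38 cm
8–12 s: ½(10 + -3)(4) = 14 cm
12–16 s: ½(-3 + 1)(4) = -4 cm
16–21 s: ½(1 + 9)(5) = 25 cm
Net displacement = 87 cm

87 cm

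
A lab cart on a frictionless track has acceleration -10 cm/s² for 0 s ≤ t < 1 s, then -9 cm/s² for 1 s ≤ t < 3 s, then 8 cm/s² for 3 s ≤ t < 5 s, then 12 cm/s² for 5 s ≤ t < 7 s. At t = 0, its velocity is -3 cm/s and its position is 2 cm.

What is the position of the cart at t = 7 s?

On each constant-a segment, Δv = aΔt and Δx = v₀Δt + ½aΔt²; chain segment to segment.
0–1 s: v starts -3 cm/s; Δx = -3·1 + ½·-10·1² = -8 cm; v ends -13 cm/s.
1–3 s: v starts -13 cm/s; Δx = -13·2 + ½·-9·2² = -44 cm; v ends -31 cm/s.
3–5 s: v starts -31 cm/s; Δx = -31·2 + ½·8·2² = -46 cm; v ends -15 cm/s.
5–7 s: v starts -15 cm/s; Δx = -15·2 + ½·12·2² = -6 cm; v ends 9 cm/s.
x(7) = 2 + Σ Δx = -102 cm.

-102 cm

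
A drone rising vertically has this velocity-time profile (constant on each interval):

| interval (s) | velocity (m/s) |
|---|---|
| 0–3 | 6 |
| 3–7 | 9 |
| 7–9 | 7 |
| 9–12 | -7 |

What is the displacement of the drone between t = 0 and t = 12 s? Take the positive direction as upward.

47 m

Displacement is the signed area under the v-t curve.
0–3 s: 6 × 3 = 18 m
3–7 s: 9 × 4 = 36 m
7–9 s: 7 × 2 = 14 m
9–12 s: -7 × 3 = -21 m
Net displacement = 47 m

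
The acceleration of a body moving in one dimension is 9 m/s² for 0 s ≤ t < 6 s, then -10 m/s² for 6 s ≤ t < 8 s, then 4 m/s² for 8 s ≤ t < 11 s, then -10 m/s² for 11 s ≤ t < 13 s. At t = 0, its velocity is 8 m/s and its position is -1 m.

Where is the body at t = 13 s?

On each constant-a segment, Δv = aΔt and Δx = v₀Δt + ½aΔt²; chain segment to segment.
0–6 s: v starts 8 m/s; Δx = 8·6 + ½·9·6² = 210 m; v ends 62 m/s.
6–8 s: v starts 62 m/s; Δx = 62·2 + ½·-10·2² = 104 m; v ends 42 m/s.
8–11 s: v starts 42 m/s; Δx = 42·3 + ½·4·3² = 144 m; v ends 54 m/s.
11–13 s: v starts 54 m/s; Δx = 54·2 + ½·-10·2² = 88 m; v ends 34 m/s.
x(13) = -1 + Σ Δx = 545 m.

545 m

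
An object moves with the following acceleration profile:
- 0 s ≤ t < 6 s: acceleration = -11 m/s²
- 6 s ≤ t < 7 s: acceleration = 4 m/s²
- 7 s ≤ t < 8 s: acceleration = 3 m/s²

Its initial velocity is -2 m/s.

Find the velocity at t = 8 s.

-61 m/s

Δv equals the area under the a-t graph; then v = v₀ + Δv.
0–6 s: -11 × 6 = -66 m/s
6–7 s: 4 × 1 = 4 m/s
7–8 s: 3 × 1 = 3 m/s
Δv = -59 m/s, so v(8) = -2 + (-59) = -61 m/s.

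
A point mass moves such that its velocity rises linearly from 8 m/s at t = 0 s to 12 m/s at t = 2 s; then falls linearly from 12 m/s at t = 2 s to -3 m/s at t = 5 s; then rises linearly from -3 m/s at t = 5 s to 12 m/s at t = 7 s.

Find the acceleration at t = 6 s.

Acceleration is the slope of the v-t graph on 5–7 s: (12 − -3)/(7 − 5) = 7.5 m/s².

7.5 m/s²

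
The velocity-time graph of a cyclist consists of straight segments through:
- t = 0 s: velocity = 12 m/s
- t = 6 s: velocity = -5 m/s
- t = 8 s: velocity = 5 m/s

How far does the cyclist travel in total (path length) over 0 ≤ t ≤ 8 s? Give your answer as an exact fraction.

Distance (not displacement) is the total path length: add the absolute areas under v-t.
0–6 s: v = 0 at t = 72/17 s; triangle areas 432/17 + 75/17 = 507/17 m
6–8 s: v = 0 at t = 7 s; triangle areas 2.5 + 2.5 = 5 m
Total distance = 592/17 m

592/17 m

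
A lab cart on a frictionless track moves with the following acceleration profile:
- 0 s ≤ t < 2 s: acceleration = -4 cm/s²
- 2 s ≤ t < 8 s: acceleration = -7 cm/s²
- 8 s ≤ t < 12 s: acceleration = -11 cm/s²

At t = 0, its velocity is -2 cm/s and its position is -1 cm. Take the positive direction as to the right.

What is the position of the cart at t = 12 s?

-495 cm

On each constant-a segment, Δv = aΔt and Δx = v₀Δt + ½aΔt²; chain segment to segment.
0–2 s: v starts -2 cm/s; Δx = -2·2 + ½·-4·2² = -12 cm; v ends -10 cm/s.
2–8 s: v starts -10 cm/s; Δx = -10·6 + ½·-7·6² = -186 cm; v ends -52 cm/s.
8–12 s: v starts -52 cm/s; Δx = -52·4 + ½·-11·4² = -296 cm; v ends -96 cm/s.
x(12) = -1 + Σ Δx = -495 cm.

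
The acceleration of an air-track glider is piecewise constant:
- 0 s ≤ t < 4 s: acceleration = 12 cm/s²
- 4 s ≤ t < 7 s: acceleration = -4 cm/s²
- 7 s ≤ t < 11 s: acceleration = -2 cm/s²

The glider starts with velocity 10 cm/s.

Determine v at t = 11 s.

38 cm/s

Δv equals the area under the a-t graph; then v = v₀ + Δv.
0–4 s: 12 × 4 = 48 cm/s
4–7 s: -4 × 3 = -12 cm/s
7–11 s: -2 × 4 = -8 cm/s
Δv = 28 cm/s, so v(11) = 10 + (28) = 38 cm/s.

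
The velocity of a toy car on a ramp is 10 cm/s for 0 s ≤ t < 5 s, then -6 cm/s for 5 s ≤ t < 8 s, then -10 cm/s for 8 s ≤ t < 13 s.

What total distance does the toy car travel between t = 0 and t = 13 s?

Distance (not displacement) is the total path length: add the absolute areas under v-t.
0–5 s: |10| × 5 = 50 cm
5–8 s: |-6| × 3 = 18 cm
8–13 s: |-10| × 5 = 50 cm
Total distance = 118 cm

118 cm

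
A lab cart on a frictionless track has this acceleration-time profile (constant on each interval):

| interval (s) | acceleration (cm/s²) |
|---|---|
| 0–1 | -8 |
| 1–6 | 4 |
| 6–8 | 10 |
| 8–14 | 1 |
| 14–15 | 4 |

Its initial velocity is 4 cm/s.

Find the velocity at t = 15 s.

46 cm/s

Δv equals the area under the a-t graph; then v = v₀ + Δv.
0–1 s: -8 × 1 = -8 cm/s
1–6 s: 4 × 5 = 20 cm/s
6–8 s: 10 × 2 = 20 cm/s
8–14 s: 1 × 6 = 6 cm/s
14–15 s: 4 × 1 = 4 cm/s
Δv = 42 cm/s, so v(15) = 4 + (42) = 46 cm/s.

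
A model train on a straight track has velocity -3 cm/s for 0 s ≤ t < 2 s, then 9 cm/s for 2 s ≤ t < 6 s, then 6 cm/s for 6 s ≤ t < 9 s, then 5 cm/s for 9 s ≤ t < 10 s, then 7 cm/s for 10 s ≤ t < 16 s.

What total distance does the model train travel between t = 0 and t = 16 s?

Total distance travelled is ∫|v| dt — sum the magnitudes of each area piece.
0–2 s: |-3| × 2 = 6 cm
2–6 s: |9| × 4 = 36 cm
6–9 s: |6| × 3 = 18 cm
9–10 s: |5| × 1 = 5 cm
10–16 s: |7| × 6 = 42 cm
Total distance = 107 cm

107 cm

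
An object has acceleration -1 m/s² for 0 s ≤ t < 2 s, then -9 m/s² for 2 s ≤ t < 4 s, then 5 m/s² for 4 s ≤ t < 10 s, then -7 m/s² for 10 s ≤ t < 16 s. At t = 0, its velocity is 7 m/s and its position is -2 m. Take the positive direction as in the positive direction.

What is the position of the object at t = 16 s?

-10 m

On each constant-a segment, Δv = aΔt and Δx = v₀Δt + ½aΔt²; chain segment to segment.
0–2 s: v starts 7 m/s; Δx = 7·2 + ½·-1·2² = 12 m; v ends 5 m/s.
2–4 s: v starts 5 m/s; Δx = 5·2 + ½·-9·2² = -8 m; v ends -13 m/s.
4–10 s: v starts -13 m/s; Δx = -13·6 + ½·5·6² = 12 m; v ends 17 m/s.
10–16 s: v starts 17 m/s; Δx = 17·6 + ½·-7·6² = -24 m; v ends -25 m/s.
x(16) = -2 + Σ Δx = -10 m.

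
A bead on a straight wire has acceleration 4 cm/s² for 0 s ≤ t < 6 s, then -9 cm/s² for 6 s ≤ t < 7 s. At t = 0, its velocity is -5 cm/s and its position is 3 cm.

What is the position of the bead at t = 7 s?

On each constant-a segment, Δv = aΔt and Δx = v₀Δt + ½aΔt²; chain segment to segment.
0–6 s: v starts -5 cm/s; Δx = -5·6 + ½·4·6² = 42 cm; v ends 19 cm/s.
6–7 s: v starts 19 cm/s; Δx = 19·1 + ½·-9·1² = 14.5 cm; v ends 10 cm/s.
x(7) = 3 + Σ Δx = 59.5 cm.

59.5 cm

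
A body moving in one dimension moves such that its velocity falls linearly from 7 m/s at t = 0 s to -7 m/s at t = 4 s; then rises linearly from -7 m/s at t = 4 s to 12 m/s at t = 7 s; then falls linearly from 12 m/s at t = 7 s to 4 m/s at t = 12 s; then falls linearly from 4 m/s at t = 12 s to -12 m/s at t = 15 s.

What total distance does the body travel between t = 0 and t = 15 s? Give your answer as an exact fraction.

Total distance travelled is ∫|v| dt — sum the magnitudes of each area piece.
0–4 s: v = 0 at t = 2 s; triangle areas 7 + 7 = 14 m
4–7 s: v = 0 at t = 97/19 s; triangle areas 147/38 + 216/19 = 579/38 m
7–12 s: |½(12 + 4)(5)| = 40 m
12–15 s: v = 0 at t = 12.75 s; triangle areas 1.5 + 13.5 = 15 m
Total distance = 3201/38 m

3201/38 m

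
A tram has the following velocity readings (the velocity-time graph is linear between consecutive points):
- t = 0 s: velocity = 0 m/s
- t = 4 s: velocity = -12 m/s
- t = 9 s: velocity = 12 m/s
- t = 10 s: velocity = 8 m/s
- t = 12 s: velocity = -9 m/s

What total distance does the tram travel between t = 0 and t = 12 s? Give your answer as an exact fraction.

Total distance travelled is ∫|v| dt — sum the magnitudes of each area piece.
0–4 s: |½(0 + -12)(4)| = 24 m
4–9 s: v = 0 at t = 6.5 s; triangle areas 15 + 15 = 30 m
9–10 s: |½(12 + 8)(1)| = 10 m
10–12 s: v = 0 at t = 186/17 s; triangle areas 64/17 + 81/17 = 145/17 m
Total distance = 1233/17 m

1233/17 m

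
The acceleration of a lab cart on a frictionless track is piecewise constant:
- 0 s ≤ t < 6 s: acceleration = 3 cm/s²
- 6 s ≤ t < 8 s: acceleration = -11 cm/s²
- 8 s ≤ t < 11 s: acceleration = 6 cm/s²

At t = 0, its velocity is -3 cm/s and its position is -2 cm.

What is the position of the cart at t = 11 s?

48 cm

On each constant-a segment, Δv = aΔt and Δx = v₀Δt + ½aΔt²; chain segment to segment.
0–6 s: v starts -3 cm/s; Δx = -3·6 + ½·3·6² = 36 cm; v ends 15 cm/s.
6–8 s: v starts 15 cm/s; Δx = 15·2 + ½·-11·2² = 8 cm; v ends -7 cm/s.
8–11 s: v starts -7 cm/s; Δx = -7·3 + ½·6·3² = 6 cm; v ends 11 cm/s.
x(11) = -2 + Σ Δx = 48 cm.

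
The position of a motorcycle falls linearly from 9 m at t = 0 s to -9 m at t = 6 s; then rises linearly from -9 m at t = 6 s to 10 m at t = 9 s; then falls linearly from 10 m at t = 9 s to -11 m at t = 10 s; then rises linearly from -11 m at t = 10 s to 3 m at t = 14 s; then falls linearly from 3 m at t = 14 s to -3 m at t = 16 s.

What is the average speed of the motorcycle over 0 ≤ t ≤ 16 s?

Average speed = (total path length)/(elapsed time); on a piecewise-linear x-t graph the path length is Σ|Δx|.
0–6 s: |Δx| = |-9 − 9| = 18 m
6–9 s: |Δx| = |10 − -9| = 19 m
9–10 s: |Δx| = |-11 − 10| = 21 m
10–14 s: |Δx| = |3 − -11| = 14 m
14–16 s: |Δx| = |-3 − 3| = 6 m
Total path = 78 m; average speed = 78/16 = 4.875 m/s.

4.875 m/s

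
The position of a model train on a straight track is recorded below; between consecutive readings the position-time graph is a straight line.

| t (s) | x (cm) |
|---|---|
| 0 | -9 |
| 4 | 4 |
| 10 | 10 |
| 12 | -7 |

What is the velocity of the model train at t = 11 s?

Velocity is the slope of the x-t graph on 10–12 s: (-7 − 10)/(12 − 10) = -8.5 cm/s.

-8.5 cm/s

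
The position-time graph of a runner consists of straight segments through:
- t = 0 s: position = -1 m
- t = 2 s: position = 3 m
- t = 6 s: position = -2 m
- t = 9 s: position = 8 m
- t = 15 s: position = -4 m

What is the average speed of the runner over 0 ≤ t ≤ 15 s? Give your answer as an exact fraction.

31/15 m/s

Average speed = (total path length)/(elapsed time); on a piecewise-linear x-t graph the path length is Σ|Δx|.
0–2 s: |Δx| = |3 − -1| = 4 m
2–6 s: |Δx| = |-2 − 3| = 5 m
6–9 s: |Δx| = |8 − -2| = 10 m
9–15 s: |Δx| = |-4 − 8| = 12 m
Total path = 31 m; average speed = 31/15 = 31/15 m/s.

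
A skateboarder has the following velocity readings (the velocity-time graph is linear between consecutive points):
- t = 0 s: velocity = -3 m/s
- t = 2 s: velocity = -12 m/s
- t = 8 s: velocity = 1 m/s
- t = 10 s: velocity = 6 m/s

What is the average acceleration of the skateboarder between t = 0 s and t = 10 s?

Average acceleration = Δv/Δt = (6 − -3)/(10 − 0) = 0.9 m/s².

0.9 m/s²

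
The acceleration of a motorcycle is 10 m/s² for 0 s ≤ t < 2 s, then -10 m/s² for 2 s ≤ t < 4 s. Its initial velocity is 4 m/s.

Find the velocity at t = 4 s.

4 m/s

Δv equals the area under the a-t graph; then v = v₀ + Δv.
0–2 s: 10 × 2 = 20 m/s
2–4 s: -10 × 2 = -20 m/s
Δv = 0 m/s, so v(4) = 4 + (0) = 4 m/s.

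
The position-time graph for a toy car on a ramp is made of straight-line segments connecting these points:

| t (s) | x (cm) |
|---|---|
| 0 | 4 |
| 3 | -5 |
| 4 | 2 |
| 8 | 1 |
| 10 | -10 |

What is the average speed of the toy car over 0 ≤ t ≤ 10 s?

2.8 cm/s

Average speed = (total path length)/(elapsed time); on a piecewise-linear x-t graph the path length is Σ|Δx|.
0–3 s: |Δx| = |-5 − 4| = 9 cm
3–4 s: |Δx| = |2 − -5| = 7 cm
4–8 s: |Δx| = |1 − 2| = 1 cm
8–10 s: |Δx| = |-10 − 1| = 11 cm
Total path = 28 cm; average speed = 28/10 = 2.8 cm/s.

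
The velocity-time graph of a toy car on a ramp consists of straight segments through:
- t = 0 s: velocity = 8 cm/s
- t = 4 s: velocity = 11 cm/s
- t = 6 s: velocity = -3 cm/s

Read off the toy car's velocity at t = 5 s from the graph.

4 cm/s

On 4–6 s the graph is linear from 11 to -3 cm/s: v(5) = 11 + (-3 − 11)·(5 − 4)/(6 − 4) = 4 cm/s.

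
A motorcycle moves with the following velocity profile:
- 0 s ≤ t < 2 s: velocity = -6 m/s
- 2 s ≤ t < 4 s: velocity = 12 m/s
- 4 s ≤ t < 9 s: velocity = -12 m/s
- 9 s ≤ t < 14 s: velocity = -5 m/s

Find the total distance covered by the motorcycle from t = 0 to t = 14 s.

Total distance travelled is ∫|v| dt — sum the magnitudes of each area piece.
0–2 s: |-6| × 2 = 12 m
2–4 s: |12| × 2 = 24 m
4–9 s: |-12| × 5 = 60 m
9–14 s: |-5| × 5 = 25 m
Total distance = 121 m

121 m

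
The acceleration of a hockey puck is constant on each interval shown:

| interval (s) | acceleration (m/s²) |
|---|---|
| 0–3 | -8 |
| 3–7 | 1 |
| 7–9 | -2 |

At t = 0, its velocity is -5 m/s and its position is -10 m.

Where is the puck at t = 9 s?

-223 m

On each constant-a segment, Δv = aΔt and Δx = v₀Δt + ½aΔt²; chain segment to segment.
0–3 s: v starts -5 m/s; Δx = -5·3 + ½·-8·3² = -51 m; v ends -29 m/s.
3–7 s: v starts -29 m/s; Δx = -29·4 + ½·1·4² = -108 m; v ends -25 m/s.
7–9 s: v starts -25 m/s; Δx = -25·2 + ½·-2·2² = -54 m; v ends -29 m/s.
x(9) = -10 + Σ Δx = -223 m.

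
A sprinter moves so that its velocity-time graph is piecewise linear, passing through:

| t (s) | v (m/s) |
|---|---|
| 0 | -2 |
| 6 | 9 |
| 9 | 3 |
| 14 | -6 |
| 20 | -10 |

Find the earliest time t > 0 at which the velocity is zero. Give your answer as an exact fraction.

t = 12/11 s

v changes sign on 0–6 s (from -2 to 9); the graph is linear there, so v = 0 at t = 0 + (2)·(6 − 0)/(9 − -2) = 12/11 s.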